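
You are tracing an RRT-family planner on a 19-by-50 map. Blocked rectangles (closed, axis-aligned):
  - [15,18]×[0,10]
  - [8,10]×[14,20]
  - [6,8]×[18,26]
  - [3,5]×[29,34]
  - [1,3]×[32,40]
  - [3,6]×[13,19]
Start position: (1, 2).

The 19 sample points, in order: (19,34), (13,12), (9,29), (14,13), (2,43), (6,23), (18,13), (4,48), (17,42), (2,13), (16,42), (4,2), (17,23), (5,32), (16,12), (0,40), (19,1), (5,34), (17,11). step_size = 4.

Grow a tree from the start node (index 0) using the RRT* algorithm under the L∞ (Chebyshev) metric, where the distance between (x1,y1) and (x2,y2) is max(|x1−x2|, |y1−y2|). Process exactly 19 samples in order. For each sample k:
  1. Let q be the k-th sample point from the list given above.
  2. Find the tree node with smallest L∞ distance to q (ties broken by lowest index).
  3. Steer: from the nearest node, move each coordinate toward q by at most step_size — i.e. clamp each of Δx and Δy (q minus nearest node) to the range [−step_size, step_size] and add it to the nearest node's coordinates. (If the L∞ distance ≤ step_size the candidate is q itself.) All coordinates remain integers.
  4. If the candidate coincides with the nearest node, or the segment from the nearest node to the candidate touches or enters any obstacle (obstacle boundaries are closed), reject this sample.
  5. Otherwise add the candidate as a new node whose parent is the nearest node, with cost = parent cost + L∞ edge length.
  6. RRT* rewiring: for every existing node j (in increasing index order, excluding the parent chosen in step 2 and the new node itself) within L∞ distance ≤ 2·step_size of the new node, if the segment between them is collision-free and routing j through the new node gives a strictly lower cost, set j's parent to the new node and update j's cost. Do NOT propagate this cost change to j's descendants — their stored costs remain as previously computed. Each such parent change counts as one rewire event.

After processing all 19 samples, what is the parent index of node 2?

1. q=(19,34) nearest=0 d=32 new=(5,6) → add node 1 parent=0 cost=4
2. q=(13,12) nearest=1 d=8 new=(9,10) → add node 2 parent=1 cost=8
3. q=(9,29) nearest=2 d=19 new=(9,14) → blocked by [8,10]×[14,20], reject
4. q=(14,13) nearest=2 d=5 new=(13,13) → add node 3 parent=2 cost=12
5. q=(2,43) nearest=3 d=30 new=(9,17) → blocked by [8,10]×[14,20], reject
6. q=(6,23) nearest=3 d=10 new=(9,17) → blocked by [8,10]×[14,20], reject
7. q=(18,13) nearest=3 d=5 new=(17,13) → add node 4 parent=3 cost=16
8. q=(4,48) nearest=3 d=35 new=(9,17) → blocked by [8,10]×[14,20], reject
9. q=(17,42) nearest=3 d=29 new=(17,17) → add node 5 parent=3 cost=16
10. q=(2,13) nearest=1 d=7 new=(2,10) → add node 6 parent=1 cost=8
11. q=(16,42) nearest=5 d=25 new=(16,21) → add node 7 parent=5 cost=20
12. q=(4,2) nearest=0 d=3 new=(4,2) → add node 8 parent=0 cost=3
13. q=(17,23) nearest=7 d=2 new=(17,23) → add node 9 parent=7 cost=22
14. q=(5,32) nearest=7 d=11 new=(12,25) → add node 10 parent=7 cost=24
15. q=(16,12) nearest=4 d=1 new=(16,12) → add node 11 parent=4 cost=17
16. q=(0,40) nearest=10 d=15 new=(8,29) → add node 12 parent=10 cost=28
17. q=(19,1) nearest=2 d=10 new=(13,6) → add node 13 parent=2 cost=12
18. q=(5,34) nearest=12 d=5 new=(5,33) → blocked by [3,5]×[29,34], reject
19. q=(17,11) nearest=11 d=1 new=(17,11) → add node 14 parent=11 cost=18

Parent of node 2: 1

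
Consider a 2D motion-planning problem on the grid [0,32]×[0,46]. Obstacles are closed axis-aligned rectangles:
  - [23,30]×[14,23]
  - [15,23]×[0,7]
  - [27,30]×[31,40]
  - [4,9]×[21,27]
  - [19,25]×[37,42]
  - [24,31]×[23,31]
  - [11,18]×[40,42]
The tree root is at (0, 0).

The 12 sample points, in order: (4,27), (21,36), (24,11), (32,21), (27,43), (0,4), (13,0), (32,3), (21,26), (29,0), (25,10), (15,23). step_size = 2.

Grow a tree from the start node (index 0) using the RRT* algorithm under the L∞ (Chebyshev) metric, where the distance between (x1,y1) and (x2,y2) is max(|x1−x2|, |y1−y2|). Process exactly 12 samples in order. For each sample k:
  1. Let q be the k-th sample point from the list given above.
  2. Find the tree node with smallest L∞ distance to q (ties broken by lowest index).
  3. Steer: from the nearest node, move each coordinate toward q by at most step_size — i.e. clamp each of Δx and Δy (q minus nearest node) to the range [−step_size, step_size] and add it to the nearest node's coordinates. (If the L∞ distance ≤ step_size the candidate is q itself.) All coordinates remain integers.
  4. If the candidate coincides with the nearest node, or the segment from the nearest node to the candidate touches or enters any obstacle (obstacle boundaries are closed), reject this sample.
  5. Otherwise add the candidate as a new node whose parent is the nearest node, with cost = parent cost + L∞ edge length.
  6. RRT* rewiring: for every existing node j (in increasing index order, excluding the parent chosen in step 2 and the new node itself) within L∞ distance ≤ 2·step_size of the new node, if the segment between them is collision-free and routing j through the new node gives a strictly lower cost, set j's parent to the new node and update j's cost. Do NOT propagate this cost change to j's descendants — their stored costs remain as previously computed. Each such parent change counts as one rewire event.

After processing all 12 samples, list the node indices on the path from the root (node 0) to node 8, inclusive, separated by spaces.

1. q=(4,27) nearest=0 d=27 new=(2,2) → add node 1 parent=0 cost=2
2. q=(21,36) nearest=1 d=34 new=(4,4) → add node 2 parent=1 cost=4
3. q=(24,11) nearest=2 d=20 new=(6,6) → add node 3 parent=2 cost=6
4. q=(32,21) nearest=3 d=26 new=(8,8) → add node 4 parent=3 cost=8
5. q=(27,43) nearest=4 d=35 new=(10,10) → add node 5 parent=4 cost=10
6. q=(0,4) nearest=1 d=2 new=(0,4) → add node 6 parent=1 cost=4
7. q=(13,0) nearest=3 d=7 new=(8,4) → add node 7 parent=3 cost=8
8. q=(32,3) nearest=5 d=22 new=(12,8) → add node 8 parent=5 cost=12
9. q=(21,26) nearest=5 d=16 new=(12,12) → add node 9 parent=5 cost=12
10. q=(29,0) nearest=8 d=17 new=(14,6) → add node 10 parent=8 cost=14
11. q=(25,10) nearest=10 d=11 new=(16,8) → blocked by [15,23]×[0,7], reject
12. q=(15,23) nearest=9 d=11 new=(14,14) → add node 11 parent=9 cost=14

Path: 0 1 2 3 4 5 8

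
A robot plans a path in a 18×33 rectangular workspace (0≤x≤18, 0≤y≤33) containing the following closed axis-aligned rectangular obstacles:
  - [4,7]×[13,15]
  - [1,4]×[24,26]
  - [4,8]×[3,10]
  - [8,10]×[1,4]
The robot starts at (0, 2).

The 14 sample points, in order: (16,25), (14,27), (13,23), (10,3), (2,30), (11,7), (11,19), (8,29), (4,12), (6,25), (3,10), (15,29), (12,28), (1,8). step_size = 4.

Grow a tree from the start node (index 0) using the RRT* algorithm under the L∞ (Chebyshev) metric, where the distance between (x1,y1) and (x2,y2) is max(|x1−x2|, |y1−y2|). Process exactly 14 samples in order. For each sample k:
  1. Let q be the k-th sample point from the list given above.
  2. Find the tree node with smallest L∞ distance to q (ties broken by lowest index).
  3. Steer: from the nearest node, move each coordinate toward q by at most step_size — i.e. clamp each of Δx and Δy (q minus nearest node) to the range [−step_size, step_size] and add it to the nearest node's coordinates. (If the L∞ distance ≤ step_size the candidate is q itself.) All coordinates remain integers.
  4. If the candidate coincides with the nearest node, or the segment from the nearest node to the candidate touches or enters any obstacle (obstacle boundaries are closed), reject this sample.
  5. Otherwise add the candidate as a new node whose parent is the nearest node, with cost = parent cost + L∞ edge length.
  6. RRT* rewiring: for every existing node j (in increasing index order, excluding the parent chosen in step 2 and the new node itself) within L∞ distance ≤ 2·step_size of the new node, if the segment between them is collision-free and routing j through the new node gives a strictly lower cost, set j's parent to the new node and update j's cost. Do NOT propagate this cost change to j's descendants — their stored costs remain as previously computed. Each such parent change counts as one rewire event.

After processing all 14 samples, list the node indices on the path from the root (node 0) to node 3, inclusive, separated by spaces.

1. q=(16,25) nearest=0 d=23 new=(4,6) → blocked by [4,8]×[3,10], reject
2. q=(14,27) nearest=0 d=25 new=(4,6) → blocked by [4,8]×[3,10], reject
3. q=(13,23) nearest=0 d=21 new=(4,6) → blocked by [4,8]×[3,10], reject
4. q=(10,3) nearest=0 d=10 new=(4,3) → blocked by [4,8]×[3,10], reject
5. q=(2,30) nearest=0 d=28 new=(2,6) → add node 1 parent=0 cost=4
6. q=(11,7) nearest=1 d=9 new=(6,7) → blocked by [4,8]×[3,10], reject
7. q=(11,19) nearest=1 d=13 new=(6,10) → blocked by [4,8]×[3,10], reject
8. q=(8,29) nearest=1 d=23 new=(6,10) → blocked by [4,8]×[3,10], reject
9. q=(4,12) nearest=1 d=6 new=(4,10) → blocked by [4,8]×[3,10], reject
10. q=(6,25) nearest=1 d=19 new=(6,10) → blocked by [4,8]×[3,10], reject
11. q=(3,10) nearest=1 d=4 new=(3,10) → add node 2 parent=1 cost=8
12. q=(15,29) nearest=2 d=19 new=(7,14) → blocked by [4,7]×[13,15], reject
13. q=(12,28) nearest=2 d=18 new=(7,14) → blocked by [4,7]×[13,15], reject
14. q=(1,8) nearest=1 d=2 new=(1,8) → add node 3 parent=1 cost=6

Path: 0 1 3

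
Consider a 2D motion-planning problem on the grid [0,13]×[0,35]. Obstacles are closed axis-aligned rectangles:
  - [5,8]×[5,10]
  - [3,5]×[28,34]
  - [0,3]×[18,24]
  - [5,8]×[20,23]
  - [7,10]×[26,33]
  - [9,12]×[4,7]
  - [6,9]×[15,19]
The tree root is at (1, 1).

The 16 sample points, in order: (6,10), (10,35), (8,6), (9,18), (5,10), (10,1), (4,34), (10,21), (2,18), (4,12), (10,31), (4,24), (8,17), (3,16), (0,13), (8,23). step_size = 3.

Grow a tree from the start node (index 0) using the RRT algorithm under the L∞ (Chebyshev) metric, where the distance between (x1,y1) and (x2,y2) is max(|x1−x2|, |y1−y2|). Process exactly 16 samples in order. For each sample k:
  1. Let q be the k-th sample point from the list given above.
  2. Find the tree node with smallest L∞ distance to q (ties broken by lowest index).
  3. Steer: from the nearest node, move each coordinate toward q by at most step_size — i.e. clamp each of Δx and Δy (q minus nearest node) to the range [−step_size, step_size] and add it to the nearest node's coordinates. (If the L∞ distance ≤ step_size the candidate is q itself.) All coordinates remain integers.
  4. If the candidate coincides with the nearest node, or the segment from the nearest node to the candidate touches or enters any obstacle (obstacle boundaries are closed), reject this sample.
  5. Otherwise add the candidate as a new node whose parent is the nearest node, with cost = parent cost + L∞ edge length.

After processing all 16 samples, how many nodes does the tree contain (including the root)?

Node count: 9

1. q=(6,10) nearest=0 d=9 new=(4,4) → add node 1 parent=0 cost=3
2. q=(10,35) nearest=1 d=31 new=(7,7) → blocked by [5,8]×[5,10], reject
3. q=(8,6) nearest=1 d=4 new=(7,6) → blocked by [5,8]×[5,10], reject
4. q=(9,18) nearest=1 d=14 new=(7,7) → blocked by [5,8]×[5,10], reject
5. q=(5,10) nearest=1 d=6 new=(5,7) → blocked by [5,8]×[5,10], reject
6. q=(10,1) nearest=1 d=6 new=(7,1) → add node 2 parent=1 cost=6
7. q=(4,34) nearest=1 d=30 new=(4,7) → add node 3 parent=1 cost=6
8. q=(10,21) nearest=3 d=14 new=(7,10) → blocked by [5,8]×[5,10], reject
9. q=(2,18) nearest=3 d=11 new=(2,10) → add node 4 parent=3 cost=9
10. q=(4,12) nearest=4 d=2 new=(4,12) → add node 5 parent=4 cost=11
11. q=(10,31) nearest=5 d=19 new=(7,15) → blocked by [6,9]×[15,19], reject
12. q=(4,24) nearest=5 d=12 new=(4,15) → add node 6 parent=5 cost=14
13. q=(8,17) nearest=6 d=4 new=(7,17) → blocked by [6,9]×[15,19], reject
14. q=(3,16) nearest=6 d=1 new=(3,16) → add node 7 parent=6 cost=15
15. q=(0,13) nearest=4 d=3 new=(0,13) → add node 8 parent=4 cost=12
16. q=(8,23) nearest=7 d=7 new=(6,19) → blocked by [6,9]×[15,19], reject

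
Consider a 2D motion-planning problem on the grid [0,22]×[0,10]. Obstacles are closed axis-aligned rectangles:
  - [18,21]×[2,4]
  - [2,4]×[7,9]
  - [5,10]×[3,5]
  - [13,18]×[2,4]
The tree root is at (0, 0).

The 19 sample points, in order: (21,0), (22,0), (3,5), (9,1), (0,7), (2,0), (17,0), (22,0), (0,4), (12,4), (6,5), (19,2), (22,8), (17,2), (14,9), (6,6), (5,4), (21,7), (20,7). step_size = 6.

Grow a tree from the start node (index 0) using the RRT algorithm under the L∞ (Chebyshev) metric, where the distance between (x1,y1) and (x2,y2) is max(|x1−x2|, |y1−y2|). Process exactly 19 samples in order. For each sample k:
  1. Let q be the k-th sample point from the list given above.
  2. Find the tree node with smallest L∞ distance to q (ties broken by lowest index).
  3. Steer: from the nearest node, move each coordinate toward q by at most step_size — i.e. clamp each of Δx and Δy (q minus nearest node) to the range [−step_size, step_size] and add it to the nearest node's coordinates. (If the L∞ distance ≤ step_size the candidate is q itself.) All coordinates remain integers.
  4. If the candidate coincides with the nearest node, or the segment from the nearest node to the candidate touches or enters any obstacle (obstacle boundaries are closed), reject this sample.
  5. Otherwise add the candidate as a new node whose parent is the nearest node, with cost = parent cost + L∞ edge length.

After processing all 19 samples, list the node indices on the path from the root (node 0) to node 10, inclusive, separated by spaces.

1. q=(21,0) nearest=0 d=21 new=(6,0) → add node 1 parent=0 cost=6
2. q=(22,0) nearest=1 d=16 new=(12,0) → add node 2 parent=1 cost=12
3. q=(3,5) nearest=0 d=5 new=(3,5) → add node 3 parent=0 cost=5
4. q=(9,1) nearest=1 d=3 new=(9,1) → add node 4 parent=1 cost=9
5. q=(0,7) nearest=3 d=3 new=(0,7) → add node 5 parent=3 cost=8
6. q=(2,0) nearest=0 d=2 new=(2,0) → add node 6 parent=0 cost=2
7. q=(17,0) nearest=2 d=5 new=(17,0) → add node 7 parent=2 cost=17
8. q=(22,0) nearest=7 d=5 new=(22,0) → add node 8 parent=7 cost=22
9. q=(0,4) nearest=3 d=3 new=(0,4) → add node 9 parent=3 cost=8
10. q=(12,4) nearest=4 d=3 new=(12,4) → add node 10 parent=4 cost=12
11. q=(6,5) nearest=3 d=3 new=(6,5) → blocked by [5,10]×[3,5], reject
12. q=(19,2) nearest=7 d=2 new=(19,2) → blocked by [18,21]×[2,4], reject
13. q=(22,8) nearest=7 d=8 new=(22,6) → blocked by [18,21]×[2,4], reject
14. q=(17,2) nearest=7 d=2 new=(17,2) → blocked by [13,18]×[2,4], reject
15. q=(14,9) nearest=10 d=5 new=(14,9) → add node 11 parent=10 cost=17
16. q=(6,6) nearest=3 d=3 new=(6,6) → add node 12 parent=3 cost=8
17. q=(5,4) nearest=3 d=2 new=(5,4) → blocked by [5,10]×[3,5], reject
18. q=(21,7) nearest=7 d=7 new=(21,6) → blocked by [18,21]×[2,4], reject
19. q=(20,7) nearest=11 d=6 new=(20,7) → add node 13 parent=11 cost=23

Path: 0 1 4 10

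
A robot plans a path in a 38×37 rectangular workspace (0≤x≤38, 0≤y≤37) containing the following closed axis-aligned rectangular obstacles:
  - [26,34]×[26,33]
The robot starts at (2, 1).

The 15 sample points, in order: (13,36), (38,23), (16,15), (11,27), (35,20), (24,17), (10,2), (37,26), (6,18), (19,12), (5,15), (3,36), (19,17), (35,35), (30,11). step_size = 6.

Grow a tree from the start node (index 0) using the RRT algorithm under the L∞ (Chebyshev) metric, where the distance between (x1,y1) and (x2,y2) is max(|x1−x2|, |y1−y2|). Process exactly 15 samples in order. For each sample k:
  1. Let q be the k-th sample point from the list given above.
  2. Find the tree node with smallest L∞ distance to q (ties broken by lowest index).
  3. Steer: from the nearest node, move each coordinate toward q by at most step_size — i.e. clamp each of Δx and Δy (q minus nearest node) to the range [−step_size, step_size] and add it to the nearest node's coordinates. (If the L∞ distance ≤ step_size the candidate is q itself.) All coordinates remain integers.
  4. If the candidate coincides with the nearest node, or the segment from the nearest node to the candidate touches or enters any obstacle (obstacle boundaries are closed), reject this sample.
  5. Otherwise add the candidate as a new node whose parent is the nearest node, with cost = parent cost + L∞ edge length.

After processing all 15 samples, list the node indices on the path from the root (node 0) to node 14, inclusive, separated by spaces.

Path: 0 1 2 3 5 6 14

1. q=(13,36) nearest=0 d=35 new=(8,7) → add node 1 parent=0 cost=6
2. q=(38,23) nearest=1 d=30 new=(14,13) → add node 2 parent=1 cost=12
3. q=(16,15) nearest=2 d=2 new=(16,15) → add node 3 parent=2 cost=14
4. q=(11,27) nearest=3 d=12 new=(11,21) → add node 4 parent=3 cost=20
5. q=(35,20) nearest=3 d=19 new=(22,20) → add node 5 parent=3 cost=20
6. q=(24,17) nearest=5 d=3 new=(24,17) → add node 6 parent=5 cost=23
7. q=(10,2) nearest=1 d=5 new=(10,2) → add node 7 parent=1 cost=11
8. q=(37,26) nearest=6 d=13 new=(30,23) → add node 8 parent=6 cost=29
9. q=(6,18) nearest=4 d=5 new=(6,18) → add node 9 parent=4 cost=25
10. q=(19,12) nearest=3 d=3 new=(19,12) → add node 10 parent=3 cost=17
11. q=(5,15) nearest=9 d=3 new=(5,15) → add node 11 parent=9 cost=28
12. q=(3,36) nearest=4 d=15 new=(5,27) → add node 12 parent=4 cost=26
13. q=(19,17) nearest=3 d=3 new=(19,17) → add node 13 parent=3 cost=17
14. q=(35,35) nearest=8 d=12 new=(35,29) → blocked by [26,34]×[26,33], reject
15. q=(30,11) nearest=6 d=6 new=(30,11) → add node 14 parent=6 cost=29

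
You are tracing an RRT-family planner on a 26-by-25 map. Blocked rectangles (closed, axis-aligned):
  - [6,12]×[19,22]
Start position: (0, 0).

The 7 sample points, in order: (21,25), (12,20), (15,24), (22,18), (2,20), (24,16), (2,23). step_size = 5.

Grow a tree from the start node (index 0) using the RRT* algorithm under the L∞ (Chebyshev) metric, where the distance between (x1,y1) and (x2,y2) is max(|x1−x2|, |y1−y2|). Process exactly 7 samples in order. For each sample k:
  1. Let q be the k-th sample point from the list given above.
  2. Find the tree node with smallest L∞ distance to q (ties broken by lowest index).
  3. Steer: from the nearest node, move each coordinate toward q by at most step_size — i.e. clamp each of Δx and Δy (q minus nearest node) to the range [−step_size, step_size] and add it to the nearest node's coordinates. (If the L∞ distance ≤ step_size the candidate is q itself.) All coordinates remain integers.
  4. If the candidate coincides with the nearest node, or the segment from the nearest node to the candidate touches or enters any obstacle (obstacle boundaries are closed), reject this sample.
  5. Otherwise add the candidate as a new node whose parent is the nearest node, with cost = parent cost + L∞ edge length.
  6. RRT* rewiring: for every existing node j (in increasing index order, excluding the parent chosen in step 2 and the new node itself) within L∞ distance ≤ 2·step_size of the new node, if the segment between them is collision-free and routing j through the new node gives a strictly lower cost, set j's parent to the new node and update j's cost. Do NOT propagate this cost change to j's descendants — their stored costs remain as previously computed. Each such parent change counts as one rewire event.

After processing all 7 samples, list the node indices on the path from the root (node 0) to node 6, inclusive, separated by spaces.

Path: 0 1 2 3 4 6

1. q=(21,25) nearest=0 d=25 new=(5,5) → add node 1 parent=0 cost=5
2. q=(12,20) nearest=1 d=15 new=(10,10) → add node 2 parent=1 cost=10
3. q=(15,24) nearest=2 d=14 new=(15,15) → add node 3 parent=2 cost=15
4. q=(22,18) nearest=3 d=7 new=(20,18) → add node 4 parent=3 cost=20
5. q=(2,20) nearest=2 d=10 new=(5,15) → add node 5 parent=2 cost=15
6. q=(24,16) nearest=4 d=4 new=(24,16) → add node 6 parent=4 cost=24
7. q=(2,23) nearest=5 d=8 new=(2,20) → add node 7 parent=5 cost=20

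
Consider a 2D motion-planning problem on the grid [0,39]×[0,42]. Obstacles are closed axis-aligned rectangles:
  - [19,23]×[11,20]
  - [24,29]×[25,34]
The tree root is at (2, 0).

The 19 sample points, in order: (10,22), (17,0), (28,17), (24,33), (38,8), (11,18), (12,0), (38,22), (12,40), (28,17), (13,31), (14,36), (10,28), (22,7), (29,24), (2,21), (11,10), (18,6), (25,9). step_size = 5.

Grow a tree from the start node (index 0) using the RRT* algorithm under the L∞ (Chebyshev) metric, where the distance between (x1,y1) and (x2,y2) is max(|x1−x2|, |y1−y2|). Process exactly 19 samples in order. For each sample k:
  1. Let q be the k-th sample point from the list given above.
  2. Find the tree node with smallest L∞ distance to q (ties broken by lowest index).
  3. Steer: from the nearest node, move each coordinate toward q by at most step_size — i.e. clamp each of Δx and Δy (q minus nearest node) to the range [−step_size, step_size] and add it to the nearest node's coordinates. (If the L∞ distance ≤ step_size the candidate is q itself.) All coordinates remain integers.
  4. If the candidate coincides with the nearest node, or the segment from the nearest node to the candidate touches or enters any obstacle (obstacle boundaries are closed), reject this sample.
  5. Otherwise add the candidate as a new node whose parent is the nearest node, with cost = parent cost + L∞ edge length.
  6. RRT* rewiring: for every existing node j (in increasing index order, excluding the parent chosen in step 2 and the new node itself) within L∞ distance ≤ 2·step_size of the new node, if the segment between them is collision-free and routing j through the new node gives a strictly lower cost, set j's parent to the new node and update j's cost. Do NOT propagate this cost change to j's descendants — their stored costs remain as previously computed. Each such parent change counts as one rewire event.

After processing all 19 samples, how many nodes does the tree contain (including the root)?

1. q=(10,22) nearest=0 d=22 new=(7,5) → add node 1 parent=0 cost=5
2. q=(17,0) nearest=1 d=10 new=(12,0) → add node 2 parent=1 cost=10
3. q=(28,17) nearest=2 d=17 new=(17,5) → add node 3 parent=2 cost=15
4. q=(24,33) nearest=1 d=28 new=(12,10) → add node 4 parent=1 cost=10
5. q=(38,8) nearest=3 d=21 new=(22,8) → add node 5 parent=3 cost=20
6. q=(11,18) nearest=4 d=8 new=(11,15) → add node 6 parent=4 cost=15
7. q=(12,0) nearest=2 d=0 → coincident, reject
8. q=(38,22) nearest=5 d=16 new=(27,13) → add node 7 parent=5 cost=25
9. q=(12,40) nearest=6 d=25 new=(12,20) → add node 8 parent=6 cost=20
10. q=(28,17) nearest=7 d=4 new=(28,17) → add node 9 parent=7 cost=29
11. q=(13,31) nearest=8 d=11 new=(13,25) → add node 10 parent=8 cost=25
12. q=(14,36) nearest=10 d=11 new=(14,30) → add node 11 parent=10 cost=30
13. q=(10,28) nearest=10 d=3 new=(10,28) → add node 12 parent=10 cost=28
14. q=(22,7) nearest=5 d=1 new=(22,7) → add node 13 parent=5 cost=21
15. q=(29,24) nearest=9 d=7 new=(29,22) → add node 14 parent=9 cost=34
16. q=(2,21) nearest=12 d=8 new=(5,23) → add node 15 parent=12 cost=33
17. q=(11,10) nearest=4 d=1 new=(11,10) → add node 16 parent=4 cost=11
18. q=(18,6) nearest=3 d=1 new=(18,6) → add node 17 parent=3 cost=16; rewire 13→17 (20<21)
19. q=(25,9) nearest=5 d=3 new=(25,9) → add node 18 parent=5 cost=23

Node count: 19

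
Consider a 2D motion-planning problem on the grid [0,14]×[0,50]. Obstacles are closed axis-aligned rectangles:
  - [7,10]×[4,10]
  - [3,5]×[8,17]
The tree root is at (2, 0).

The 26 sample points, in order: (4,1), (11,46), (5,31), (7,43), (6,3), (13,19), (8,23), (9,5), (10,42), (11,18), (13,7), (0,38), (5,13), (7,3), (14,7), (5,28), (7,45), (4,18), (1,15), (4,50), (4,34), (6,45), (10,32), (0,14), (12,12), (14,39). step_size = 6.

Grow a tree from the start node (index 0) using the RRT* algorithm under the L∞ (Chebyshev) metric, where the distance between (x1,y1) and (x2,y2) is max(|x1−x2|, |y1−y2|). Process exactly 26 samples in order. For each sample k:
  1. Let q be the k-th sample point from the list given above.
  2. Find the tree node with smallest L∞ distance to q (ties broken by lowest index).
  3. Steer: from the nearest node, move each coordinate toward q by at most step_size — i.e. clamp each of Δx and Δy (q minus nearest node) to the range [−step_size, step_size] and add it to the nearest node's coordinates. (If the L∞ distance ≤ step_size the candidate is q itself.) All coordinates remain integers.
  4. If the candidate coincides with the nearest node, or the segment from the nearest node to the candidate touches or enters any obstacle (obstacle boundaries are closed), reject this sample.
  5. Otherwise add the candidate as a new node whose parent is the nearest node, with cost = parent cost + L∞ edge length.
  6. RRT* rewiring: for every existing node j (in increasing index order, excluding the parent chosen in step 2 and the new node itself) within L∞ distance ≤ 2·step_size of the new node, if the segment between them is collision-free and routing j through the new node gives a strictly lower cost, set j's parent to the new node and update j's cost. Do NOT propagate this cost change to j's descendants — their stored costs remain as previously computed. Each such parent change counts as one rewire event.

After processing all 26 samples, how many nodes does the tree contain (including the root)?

Node count: 19

1. q=(4,1) nearest=0 d=2 new=(4,1) → add node 1 parent=0 cost=2
2. q=(11,46) nearest=1 d=45 new=(10,7) → blocked by [7,10]×[4,10], reject
3. q=(5,31) nearest=1 d=30 new=(5,7) → add node 2 parent=1 cost=8
4. q=(7,43) nearest=2 d=36 new=(7,13) → add node 3 parent=2 cost=14
5. q=(6,3) nearest=1 d=2 new=(6,3) → add node 4 parent=1 cost=4
6. q=(13,19) nearest=3 d=6 new=(13,19) → add node 5 parent=3 cost=20
7. q=(8,23) nearest=5 d=5 new=(8,23) → add node 6 parent=5 cost=25
8. q=(9,5) nearest=4 d=3 new=(9,5) → blocked by [7,10]×[4,10], reject
9. q=(10,42) nearest=6 d=19 new=(10,29) → add node 7 parent=6 cost=31
10. q=(11,18) nearest=5 d=2 new=(11,18) → add node 8 parent=5 cost=22
11. q=(13,7) nearest=3 d=6 new=(13,7) → blocked by [7,10]×[4,10], reject
12. q=(0,38) nearest=7 d=10 new=(4,35) → add node 9 parent=7 cost=37
13. q=(5,13) nearest=3 d=2 new=(5,13) → blocked by [3,5]×[8,17], reject
14. q=(7,3) nearest=4 d=1 new=(7,3) → add node 10 parent=4 cost=5
15. q=(14,7) nearest=3 d=7 new=(13,7) → blocked by [7,10]×[4,10], reject
16. q=(5,28) nearest=6 d=5 new=(5,28) → add node 11 parent=6 cost=30
17. q=(7,45) nearest=9 d=10 new=(7,41) → add node 12 parent=9 cost=43
18. q=(4,18) nearest=3 d=5 new=(4,18) → blocked by [3,5]×[8,17], reject
19. q=(1,15) nearest=3 d=6 new=(1,15) → blocked by [3,5]×[8,17], reject
20. q=(4,50) nearest=12 d=9 new=(4,47) → add node 13 parent=12 cost=49
21. q=(4,34) nearest=9 d=1 new=(4,34) → add node 14 parent=9 cost=38
22. q=(6,45) nearest=13 d=2 new=(6,45) → add node 15 parent=13 cost=51
23. q=(10,32) nearest=7 d=3 new=(10,32) → add node 16 parent=7 cost=34
24. q=(0,14) nearest=2 d=7 new=(0,13) → blocked by [3,5]×[8,17], reject
25. q=(12,12) nearest=3 d=5 new=(12,12) → add node 17 parent=3 cost=19
26. q=(14,39) nearest=12 d=7 new=(13,39) → add node 18 parent=12 cost=49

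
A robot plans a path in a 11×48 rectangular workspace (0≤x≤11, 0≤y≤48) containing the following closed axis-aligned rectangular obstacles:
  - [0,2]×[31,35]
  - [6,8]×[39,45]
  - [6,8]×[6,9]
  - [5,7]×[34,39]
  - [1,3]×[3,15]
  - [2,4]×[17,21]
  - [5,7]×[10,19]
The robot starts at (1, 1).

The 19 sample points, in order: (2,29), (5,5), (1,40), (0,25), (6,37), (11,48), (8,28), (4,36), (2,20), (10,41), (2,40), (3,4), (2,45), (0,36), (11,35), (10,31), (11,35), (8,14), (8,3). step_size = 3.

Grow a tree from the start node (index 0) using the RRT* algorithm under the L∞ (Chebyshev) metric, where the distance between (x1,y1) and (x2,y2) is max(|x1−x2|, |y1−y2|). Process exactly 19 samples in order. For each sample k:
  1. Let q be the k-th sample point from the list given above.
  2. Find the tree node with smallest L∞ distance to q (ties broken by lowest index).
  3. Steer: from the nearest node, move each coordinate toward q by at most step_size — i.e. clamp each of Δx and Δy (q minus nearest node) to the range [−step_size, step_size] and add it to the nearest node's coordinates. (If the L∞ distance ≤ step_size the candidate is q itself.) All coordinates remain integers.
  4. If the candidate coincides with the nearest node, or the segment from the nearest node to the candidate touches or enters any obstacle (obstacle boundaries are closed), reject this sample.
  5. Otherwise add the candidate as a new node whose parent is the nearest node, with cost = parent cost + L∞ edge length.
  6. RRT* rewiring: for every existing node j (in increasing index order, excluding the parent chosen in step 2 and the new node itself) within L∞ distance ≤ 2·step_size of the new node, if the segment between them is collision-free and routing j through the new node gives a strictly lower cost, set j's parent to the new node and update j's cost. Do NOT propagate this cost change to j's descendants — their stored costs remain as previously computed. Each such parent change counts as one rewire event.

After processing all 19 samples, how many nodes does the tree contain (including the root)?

1. q=(2,29) nearest=0 d=28 new=(2,4) → blocked by [1,3]×[3,15], reject
2. q=(5,5) nearest=0 d=4 new=(4,4) → blocked by [1,3]×[3,15], reject
3. q=(1,40) nearest=0 d=39 new=(1,4) → blocked by [1,3]×[3,15], reject
4. q=(0,25) nearest=0 d=24 new=(0,4) → add node 1 parent=0 cost=3
5. q=(6,37) nearest=1 d=33 new=(3,7) → blocked by [1,3]×[3,15], reject
6. q=(11,48) nearest=1 d=44 new=(3,7) → blocked by [1,3]×[3,15], reject
7. q=(8,28) nearest=1 d=24 new=(3,7) → blocked by [1,3]×[3,15], reject
8. q=(4,36) nearest=1 d=32 new=(3,7) → blocked by [1,3]×[3,15], reject
9. q=(2,20) nearest=1 d=16 new=(2,7) → blocked by [1,3]×[3,15], reject
10. q=(10,41) nearest=1 d=37 new=(3,7) → blocked by [1,3]×[3,15], reject
11. q=(2,40) nearest=1 d=36 new=(2,7) → blocked by [1,3]×[3,15], reject
12. q=(3,4) nearest=0 d=3 new=(3,4) → blocked by [1,3]×[3,15], reject
13. q=(2,45) nearest=1 d=41 new=(2,7) → blocked by [1,3]×[3,15], reject
14. q=(0,36) nearest=1 d=32 new=(0,7) → add node 2 parent=1 cost=6
15. q=(11,35) nearest=2 d=28 new=(3,10) → blocked by [1,3]×[3,15], reject
16. q=(10,31) nearest=2 d=24 new=(3,10) → blocked by [1,3]×[3,15], reject
17. q=(11,35) nearest=2 d=28 new=(3,10) → blocked by [1,3]×[3,15], reject
18. q=(8,14) nearest=2 d=8 new=(3,10) → blocked by [1,3]×[3,15], reject
19. q=(8,3) nearest=0 d=7 new=(4,3) → add node 3 parent=0 cost=3

Node count: 4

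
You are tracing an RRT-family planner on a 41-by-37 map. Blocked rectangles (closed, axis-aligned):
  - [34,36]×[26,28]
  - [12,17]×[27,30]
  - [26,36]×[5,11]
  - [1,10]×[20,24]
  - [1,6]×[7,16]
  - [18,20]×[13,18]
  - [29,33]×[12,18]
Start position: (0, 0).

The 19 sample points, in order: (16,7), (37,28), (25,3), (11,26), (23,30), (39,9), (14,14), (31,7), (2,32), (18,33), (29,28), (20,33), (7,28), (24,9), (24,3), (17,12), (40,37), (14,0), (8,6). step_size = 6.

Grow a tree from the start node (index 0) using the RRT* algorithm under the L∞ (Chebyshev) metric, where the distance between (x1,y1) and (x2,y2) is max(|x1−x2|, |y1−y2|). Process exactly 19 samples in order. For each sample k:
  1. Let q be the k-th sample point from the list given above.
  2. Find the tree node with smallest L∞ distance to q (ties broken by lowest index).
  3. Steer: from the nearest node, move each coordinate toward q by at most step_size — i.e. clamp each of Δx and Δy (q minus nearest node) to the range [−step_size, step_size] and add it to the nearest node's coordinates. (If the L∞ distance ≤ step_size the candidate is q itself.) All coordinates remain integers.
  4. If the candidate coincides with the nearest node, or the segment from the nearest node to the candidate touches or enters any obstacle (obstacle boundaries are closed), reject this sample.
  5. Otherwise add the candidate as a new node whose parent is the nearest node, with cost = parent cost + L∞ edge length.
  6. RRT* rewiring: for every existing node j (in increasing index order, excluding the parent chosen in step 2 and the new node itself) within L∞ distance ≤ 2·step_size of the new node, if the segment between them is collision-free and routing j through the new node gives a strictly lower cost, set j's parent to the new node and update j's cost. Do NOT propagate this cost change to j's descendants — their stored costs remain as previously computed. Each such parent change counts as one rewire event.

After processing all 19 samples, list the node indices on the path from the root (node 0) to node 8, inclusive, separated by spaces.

1. q=(16,7) nearest=0 d=16 new=(6,6) → add node 1 parent=0 cost=6
2. q=(37,28) nearest=1 d=31 new=(12,12) → add node 2 parent=1 cost=12
3. q=(25,3) nearest=2 d=13 new=(18,6) → add node 3 parent=2 cost=18
4. q=(11,26) nearest=2 d=14 new=(11,18) → add node 4 parent=2 cost=18
5. q=(23,30) nearest=4 d=12 new=(17,24) → add node 5 parent=4 cost=24
6. q=(39,9) nearest=3 d=21 new=(24,9) → add node 6 parent=3 cost=24
7. q=(14,14) nearest=2 d=2 new=(14,14) → add node 7 parent=2 cost=14
8. q=(31,7) nearest=6 d=7 new=(30,7) → blocked by [26,36]×[5,11], reject
9. q=(2,32) nearest=4 d=14 new=(5,24) → blocked by [1,10]×[20,24], reject
10. q=(18,33) nearest=5 d=9 new=(18,30) → add node 8 parent=5 cost=30
11. q=(29,28) nearest=8 d=11 new=(24,28) → add node 9 parent=8 cost=36
12. q=(20,33) nearest=8 d=3 new=(20,33) → add node 10 parent=8 cost=33
13. q=(7,28) nearest=4 d=10 new=(7,24) → blocked by [1,10]×[20,24], reject
14. q=(24,9) nearest=6 d=0 → coincident, reject
15. q=(24,3) nearest=3 d=6 new=(24,3) → add node 11 parent=3 cost=24
16. q=(17,12) nearest=7 d=3 new=(17,12) → add node 12 parent=7 cost=17
17. q=(40,37) nearest=9 d=16 new=(30,34) → add node 13 parent=9 cost=42
18. q=(14,0) nearest=3 d=6 new=(14,0) → add node 14 parent=3 cost=24
19. q=(8,6) nearest=1 d=2 new=(8,6) → add node 15 parent=1 cost=8; rewire 14→15 (14<24)

Path: 0 1 2 4 5 8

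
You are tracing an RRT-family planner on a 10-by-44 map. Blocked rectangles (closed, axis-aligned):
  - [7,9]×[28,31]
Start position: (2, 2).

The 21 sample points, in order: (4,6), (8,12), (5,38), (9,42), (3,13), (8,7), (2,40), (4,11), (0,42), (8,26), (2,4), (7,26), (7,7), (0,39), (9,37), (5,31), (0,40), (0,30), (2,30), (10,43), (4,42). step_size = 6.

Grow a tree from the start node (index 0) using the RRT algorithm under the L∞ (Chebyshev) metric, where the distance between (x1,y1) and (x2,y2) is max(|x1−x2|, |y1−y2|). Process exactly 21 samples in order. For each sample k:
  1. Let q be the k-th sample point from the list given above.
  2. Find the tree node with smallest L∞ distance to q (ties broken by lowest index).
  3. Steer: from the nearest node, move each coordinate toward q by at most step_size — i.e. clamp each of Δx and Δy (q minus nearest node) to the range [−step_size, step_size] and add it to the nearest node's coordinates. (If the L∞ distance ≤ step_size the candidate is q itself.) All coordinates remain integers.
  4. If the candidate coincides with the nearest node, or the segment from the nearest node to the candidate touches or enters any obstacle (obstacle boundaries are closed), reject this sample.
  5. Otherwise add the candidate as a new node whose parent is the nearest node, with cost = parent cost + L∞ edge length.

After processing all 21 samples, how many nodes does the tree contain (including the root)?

1. q=(4,6) nearest=0 d=4 new=(4,6) → add node 1 parent=0 cost=4
2. q=(8,12) nearest=1 d=6 new=(8,12) → add node 2 parent=1 cost=10
3. q=(5,38) nearest=2 d=26 new=(5,18) → add node 3 parent=2 cost=16
4. q=(9,42) nearest=3 d=24 new=(9,24) → add node 4 parent=3 cost=22
5. q=(3,13) nearest=2 d=5 new=(3,13) → add node 5 parent=2 cost=15
6. q=(8,7) nearest=1 d=4 new=(8,7) → add node 6 parent=1 cost=8
7. q=(2,40) nearest=4 d=16 new=(3,30) → add node 7 parent=4 cost=28
8. q=(4,11) nearest=5 d=2 new=(4,11) → add node 8 parent=5 cost=17
9. q=(0,42) nearest=7 d=12 new=(0,36) → add node 9 parent=7 cost=34
10. q=(8,26) nearest=4 d=2 new=(8,26) → add node 10 parent=4 cost=24
11. q=(2,4) nearest=0 d=2 new=(2,4) → add node 11 parent=0 cost=2
12. q=(7,26) nearest=10 d=1 new=(7,26) → add node 12 parent=10 cost=25
13. q=(7,7) nearest=6 d=1 new=(7,7) → add node 13 parent=6 cost=9
14. q=(0,39) nearest=9 d=3 new=(0,39) → add node 14 parent=9 cost=37
15. q=(9,37) nearest=7 d=7 new=(9,36) → add node 15 parent=7 cost=34
16. q=(5,31) nearest=7 d=2 new=(5,31) → add node 16 parent=7 cost=30
17. q=(0,40) nearest=14 d=1 new=(0,40) → add node 17 parent=14 cost=38
18. q=(0,30) nearest=7 d=3 new=(0,30) → add node 18 parent=7 cost=31
19. q=(2,30) nearest=7 d=1 new=(2,30) → add node 19 parent=7 cost=29
20. q=(10,43) nearest=15 d=7 new=(10,42) → add node 20 parent=15 cost=40
21. q=(4,42) nearest=14 d=4 new=(4,42) → add node 21 parent=14 cost=41

Node count: 22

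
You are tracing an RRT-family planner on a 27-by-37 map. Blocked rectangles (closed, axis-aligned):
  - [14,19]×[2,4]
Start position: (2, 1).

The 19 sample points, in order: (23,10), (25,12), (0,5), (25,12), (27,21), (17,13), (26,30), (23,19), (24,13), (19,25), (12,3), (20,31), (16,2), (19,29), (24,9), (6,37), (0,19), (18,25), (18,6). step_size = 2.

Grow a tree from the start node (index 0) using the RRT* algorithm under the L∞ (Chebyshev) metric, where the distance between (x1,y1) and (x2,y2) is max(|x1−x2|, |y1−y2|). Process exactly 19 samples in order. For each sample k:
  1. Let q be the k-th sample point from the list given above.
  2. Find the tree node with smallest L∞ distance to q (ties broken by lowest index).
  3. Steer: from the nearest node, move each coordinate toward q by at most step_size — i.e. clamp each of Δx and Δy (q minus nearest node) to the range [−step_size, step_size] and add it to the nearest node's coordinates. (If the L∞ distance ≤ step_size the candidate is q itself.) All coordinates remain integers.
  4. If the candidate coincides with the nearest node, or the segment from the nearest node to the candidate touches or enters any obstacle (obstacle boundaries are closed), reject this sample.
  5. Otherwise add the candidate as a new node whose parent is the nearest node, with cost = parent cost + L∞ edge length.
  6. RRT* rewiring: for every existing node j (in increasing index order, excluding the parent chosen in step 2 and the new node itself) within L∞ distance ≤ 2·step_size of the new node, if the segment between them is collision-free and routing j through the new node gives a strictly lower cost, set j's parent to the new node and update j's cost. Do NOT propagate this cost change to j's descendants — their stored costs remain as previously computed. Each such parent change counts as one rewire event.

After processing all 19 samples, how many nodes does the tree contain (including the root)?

1. q=(23,10) nearest=0 d=21 new=(4,3) → add node 1 parent=0 cost=2
2. q=(25,12) nearest=1 d=21 new=(6,5) → add node 2 parent=1 cost=4
3. q=(0,5) nearest=0 d=4 new=(0,3) → add node 3 parent=0 cost=2
4. q=(25,12) nearest=2 d=19 new=(8,7) → add node 4 parent=2 cost=6
5. q=(27,21) nearest=4 d=19 new=(10,9) → add node 5 parent=4 cost=8
6. q=(17,13) nearest=5 d=7 new=(12,11) → add node 6 parent=5 cost=10
7. q=(26,30) nearest=6 d=19 new=(14,13) → add node 7 parent=6 cost=12
8. q=(23,19) nearest=7 d=9 new=(16,15) → add node 8 parent=7 cost=14
9. q=(24,13) nearest=8 d=8 new=(18,13) → add node 9 parent=8 cost=16
10. q=(19,25) nearest=8 d=10 new=(18,17) → add node 10 parent=8 cost=16
11. q=(12,3) nearest=4 d=4 new=(10,5) → add node 11 parent=4 cost=8
12. q=(20,31) nearest=10 d=14 new=(20,19) → add node 12 parent=10 cost=18
13. q=(16,2) nearest=11 d=6 new=(12,3) → add node 13 parent=11 cost=10
14. q=(19,29) nearest=12 d=10 new=(19,21) → add node 14 parent=12 cost=20
15. q=(24,9) nearest=9 d=6 new=(20,11) → add node 15 parent=9 cost=18
16. q=(6,37) nearest=14 d=16 new=(17,23) → add node 16 parent=14 cost=22
17. q=(0,19) nearest=5 d=10 new=(8,11) → add node 17 parent=5 cost=10
18. q=(18,25) nearest=16 d=2 new=(18,25) → add node 18 parent=16 cost=24
19. q=(18,6) nearest=15 d=5 new=(18,9) → add node 19 parent=15 cost=20

Node count: 20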